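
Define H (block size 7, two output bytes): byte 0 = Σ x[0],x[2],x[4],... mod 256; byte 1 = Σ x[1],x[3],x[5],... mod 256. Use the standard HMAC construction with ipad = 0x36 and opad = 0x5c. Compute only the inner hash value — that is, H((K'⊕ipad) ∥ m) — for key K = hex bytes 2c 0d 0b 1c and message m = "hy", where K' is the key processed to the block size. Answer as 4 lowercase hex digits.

3c03

Key hex bytes 2c 0d 0b 1c is 4 bytes ≤ B = 7; zero-pad to 7 bytes: K' = 2c 0d 0b 1c 00 00 00.
K' ⊕ ipad = 1a 3b 3d 2a 36 36 36.
Inner input = 1a 3b 3d 2a 36 36 36 ∥ 68 79.
Inner hash: even-index sum = 316 mod 256 = 60; odd-index sum = 259 mod 256 = 3 → 3c 03.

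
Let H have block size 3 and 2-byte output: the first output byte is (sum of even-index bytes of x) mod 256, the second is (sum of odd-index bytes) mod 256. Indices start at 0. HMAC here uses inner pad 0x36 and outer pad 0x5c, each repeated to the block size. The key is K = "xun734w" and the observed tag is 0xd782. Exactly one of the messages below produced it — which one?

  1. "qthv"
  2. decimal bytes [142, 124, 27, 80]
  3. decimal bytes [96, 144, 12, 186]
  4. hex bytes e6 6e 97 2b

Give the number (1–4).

Key "xun734w" = 78 75 6e 37 33 34 77 is 7 bytes > B = 3, so hash it first: H(key) = 90 e0, then zero-pad to 3 bytes: K' = 90 e0 00.
K' ⊕ ipad = a6 d6 36; K' ⊕ opad = cc bc 5c.
m1: inner = H(a6 d6 36 71 74 68 76) = c6 af; tag = H(cc bc 5c c6 af) = d782 ← matches
m2: inner = H(a6 d6 36 8e 7c 1b 50) = a8 7f; tag = H(cc bc 5c a8 7f) = a764
m3: inner = H(a6 d6 36 60 90 0c ba) = 26 42; tag = H(cc bc 5c 26 42) = 6ae2
m4: inner = H(a6 d6 36 e6 6e 97 2b) = 75 53; tag = H(cc bc 5c 75 53) = 7b31

1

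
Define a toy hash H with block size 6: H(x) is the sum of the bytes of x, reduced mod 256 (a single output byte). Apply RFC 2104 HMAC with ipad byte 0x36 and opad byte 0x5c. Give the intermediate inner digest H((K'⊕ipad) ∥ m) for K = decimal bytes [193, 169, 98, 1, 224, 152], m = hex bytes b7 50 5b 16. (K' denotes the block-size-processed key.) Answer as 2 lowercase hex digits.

1d

Key decimal bytes [193, 169, 98, 1, 224, 152] = c1 a9 62 01 e0 98 is exactly B = 6 bytes: K' = c1 a9 62 01 e0 98.
K' ⊕ ipad = f7 9f 54 37 d6 ae.
Inner input = f7 9f 54 37 d6 ae ∥ b7 50 5b 16.
Inner hash: sum = 247+159+84+55+214+174+183+80+91+22 = 1309; mod 256 = 29 → 1d.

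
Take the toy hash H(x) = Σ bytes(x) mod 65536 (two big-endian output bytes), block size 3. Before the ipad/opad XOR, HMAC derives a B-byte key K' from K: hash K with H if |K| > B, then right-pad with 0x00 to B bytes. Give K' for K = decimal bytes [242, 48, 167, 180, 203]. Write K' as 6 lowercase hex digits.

034800

|K| = 5 > B = 3, so first hash the key.
H(K): sum = 242+48+167+180+203 = 840 → 03 48.
Zero-pad H(K) = 03 48 to 3 bytes: K' = 03 48 00.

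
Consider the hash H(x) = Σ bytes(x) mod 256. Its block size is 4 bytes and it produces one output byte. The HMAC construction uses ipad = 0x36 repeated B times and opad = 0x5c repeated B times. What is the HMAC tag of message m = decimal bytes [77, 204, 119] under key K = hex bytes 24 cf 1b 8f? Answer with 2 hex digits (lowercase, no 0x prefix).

Key hex bytes 24 cf 1b 8f is exactly B = 4 bytes: K' = 24 cf 1b 8f.
K' ⊕ ipad = 12 f9 2d b9.  K' ⊕ opad = 78 93 47 d3.
Inner input = (K'⊕ipad) ∥ m = 12 f9 2d b9 ∥ 4d cc 77.
Inner hash: sum = 18+249+45+185+77+204+119 = 897; mod 256 = 129 → 81.
Outer input = (K'⊕opad) ∥ inner = 78 93 47 d3 ∥ 81.
Outer hash (tag): sum = 120+147+71+211+129 = 678; mod 256 = 166 → a6.

a6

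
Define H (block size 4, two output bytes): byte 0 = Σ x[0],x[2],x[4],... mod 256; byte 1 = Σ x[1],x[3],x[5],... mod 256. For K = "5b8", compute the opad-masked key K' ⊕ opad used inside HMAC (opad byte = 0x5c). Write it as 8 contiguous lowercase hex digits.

693e645c

Key "5b8" = 35 62 38 is 3 bytes ≤ B = 4; zero-pad to 4 bytes: K' = 35 62 38 00.
XOR each byte with 0x5c: 35⊕5c=69, 62⊕5c=3e, 38⊕5c=64, 00⊕5c=5c.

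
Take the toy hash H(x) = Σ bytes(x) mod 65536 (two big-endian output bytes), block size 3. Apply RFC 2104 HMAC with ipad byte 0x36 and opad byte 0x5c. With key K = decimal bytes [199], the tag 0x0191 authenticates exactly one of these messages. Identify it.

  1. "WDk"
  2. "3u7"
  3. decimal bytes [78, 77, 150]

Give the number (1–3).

Key decimal bytes [199] = c7 is 1 byte ≤ B = 3; zero-pad to 3 bytes: K' = c7 00 00.
K' ⊕ ipad = f1 36 36; K' ⊕ opad = 9b 5c 5c.
m1: inner = H(f1 36 36 57 44 6b) = 02 63; tag = H(9b 5c 5c 02 63) = 01b8
m2: inner = H(f1 36 36 33 75 37) = 02 3c; tag = H(9b 5c 5c 02 3c) = 0191 ← matches
m3: inner = H(f1 36 36 4e 4d 96) = 02 8e; tag = H(9b 5c 5c 02 8e) = 01e3

2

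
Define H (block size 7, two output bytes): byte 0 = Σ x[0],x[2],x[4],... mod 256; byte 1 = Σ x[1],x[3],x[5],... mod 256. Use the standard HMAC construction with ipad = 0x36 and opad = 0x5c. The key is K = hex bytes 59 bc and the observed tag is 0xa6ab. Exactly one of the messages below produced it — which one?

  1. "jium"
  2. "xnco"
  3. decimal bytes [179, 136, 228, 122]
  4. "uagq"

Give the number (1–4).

3

Key hex bytes 59 bc is 2 bytes ≤ B = 7; zero-pad to 7 bytes: K' = 59 bc 00 00 00 00 00.
K' ⊕ ipad = 6f 8a 36 36 36 36 36; K' ⊕ opad = 05 e0 5c 5c 5c 5c 5c.
m1: inner = H(6f 8a 36 36 36 36 36 6a 69 75 6d) = e7 d5; tag = H(05 e0 5c 5c 5c 5c 5c e7 d5) = ee7f
m2: inner = H(6f 8a 36 36 36 36 36 78 6e 63 6f) = ee d1; tag = H(05 e0 5c 5c 5c 5c 5c ee d1) = ea86
m3: inner = H(6f 8a 36 36 36 36 36 b3 88 e4 7a) = 13 8d; tag = H(05 e0 5c 5c 5c 5c 5c 13 8d) = a6ab ← matches
m4: inner = H(6f 8a 36 36 36 36 36 75 61 67 71) = e3 d2; tag = H(05 e0 5c 5c 5c 5c 5c e3 d2) = eb7b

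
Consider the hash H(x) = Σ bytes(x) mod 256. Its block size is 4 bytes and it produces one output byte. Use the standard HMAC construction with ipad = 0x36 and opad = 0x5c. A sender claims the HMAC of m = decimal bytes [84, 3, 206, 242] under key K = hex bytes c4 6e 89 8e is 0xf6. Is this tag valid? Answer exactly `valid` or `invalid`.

invalid

Key hex bytes c4 6e 89 8e is exactly B = 4 bytes: K' = c4 6e 89 8e.
K' ⊕ ipad = f2 58 bf b8; K' ⊕ opad = 98 32 d5 d2.
Inner hash: sum = 242+88+191+184+84+3+206+242 = 1240; mod 256 = 216 → d8.
Outer hash (recomputed tag): sum = 152+50+213+210+216 = 841; mod 256 = 73 → 49.
Recomputed tag = 49; claimed = f6 → mismatch.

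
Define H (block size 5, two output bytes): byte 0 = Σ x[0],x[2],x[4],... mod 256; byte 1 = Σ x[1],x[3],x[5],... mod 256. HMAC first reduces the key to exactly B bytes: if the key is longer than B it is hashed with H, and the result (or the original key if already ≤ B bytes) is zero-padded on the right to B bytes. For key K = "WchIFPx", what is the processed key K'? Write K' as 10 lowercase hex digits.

|K| = 7 > B = 5, so first hash the key.
H(K): even-index sum = 381 mod 256 = 125; odd-index sum = 252 mod 256 = 252 → 7d fc.
Zero-pad H(K) = 7d fc to 5 bytes: K' = 7d fc 00 00 00.

7dfc000000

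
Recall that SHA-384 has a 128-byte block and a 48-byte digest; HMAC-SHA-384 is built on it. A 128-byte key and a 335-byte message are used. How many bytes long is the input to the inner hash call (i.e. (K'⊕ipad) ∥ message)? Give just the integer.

463

Key is 128 ≤ 128 bytes, zero-padded: |K'| = 128.
Inner input = (K'⊕ipad) ∥ m → 128 + 335 = 463 bytes.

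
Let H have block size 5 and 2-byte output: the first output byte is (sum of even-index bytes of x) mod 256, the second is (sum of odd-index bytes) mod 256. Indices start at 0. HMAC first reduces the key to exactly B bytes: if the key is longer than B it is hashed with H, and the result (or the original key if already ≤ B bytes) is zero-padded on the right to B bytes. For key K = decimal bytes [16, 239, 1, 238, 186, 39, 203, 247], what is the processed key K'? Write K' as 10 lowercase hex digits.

|K| = 8 > B = 5, so first hash the key.
H(K): even-index sum = 406 mod 256 = 150; odd-index sum = 763 mod 256 = 251 → 96 fb.
Zero-pad H(K) = 96 fb to 5 bytes: K' = 96 fb 00 00 00.

96fb000000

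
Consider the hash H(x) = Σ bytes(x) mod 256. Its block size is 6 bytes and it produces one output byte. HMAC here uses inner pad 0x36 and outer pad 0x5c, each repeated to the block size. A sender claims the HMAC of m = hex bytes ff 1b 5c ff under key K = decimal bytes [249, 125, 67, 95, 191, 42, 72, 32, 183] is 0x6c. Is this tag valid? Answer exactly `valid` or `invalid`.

Key decimal bytes [249, 125, 67, 95, 191, 42, 72, 32, 183] = f9 7d 43 5f bf 2a 48 20 b7 is 9 bytes > B = 6, so hash it first: H(key) = 20, then zero-pad to 6 bytes: K' = 20 00 00 00 00 00.
K' ⊕ ipad = 16 36 36 36 36 36; K' ⊕ opad = 7c 5c 5c 5c 5c 5c.
Inner hash: sum = 22+54+54+54+54+54+255+27+92+255 = 921; mod 256 = 153 → 99.
Outer hash (recomputed tag): sum = 124+92+92+92+92+92+153 = 737; mod 256 = 225 → e1.
Recomputed tag = e1; claimed = 6c → mismatch.

invalid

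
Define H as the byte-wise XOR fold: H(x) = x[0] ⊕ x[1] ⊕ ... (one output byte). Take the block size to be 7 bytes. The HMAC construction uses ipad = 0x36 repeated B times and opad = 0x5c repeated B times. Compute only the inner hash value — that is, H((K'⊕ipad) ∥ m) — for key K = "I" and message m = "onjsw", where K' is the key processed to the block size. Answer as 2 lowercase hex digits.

Key "I" = 49 is 1 byte ≤ B = 7; zero-pad to 7 bytes: K' = 49 00 00 00 00 00 00.
K' ⊕ ipad = 7f 36 36 36 36 36 36.
Inner input = 7f 36 36 36 36 36 36 ∥ 6f 6e 6a 73 77.
Inner hash: XOR 7f⊕36⊕36⊕36⊕36⊕36⊕36⊕6f⊕6e⊕6a⊕73⊕77 = 10.

10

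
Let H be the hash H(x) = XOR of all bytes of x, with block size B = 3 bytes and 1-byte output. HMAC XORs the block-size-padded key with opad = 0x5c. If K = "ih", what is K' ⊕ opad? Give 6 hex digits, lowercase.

Key "ih" = 69 68 is 2 bytes ≤ B = 3; zero-pad to 3 bytes: K' = 69 68 00.
XOR each byte with 0x5c: 69⊕5c=35, 68⊕5c=34, 00⊕5c=5c.

35345c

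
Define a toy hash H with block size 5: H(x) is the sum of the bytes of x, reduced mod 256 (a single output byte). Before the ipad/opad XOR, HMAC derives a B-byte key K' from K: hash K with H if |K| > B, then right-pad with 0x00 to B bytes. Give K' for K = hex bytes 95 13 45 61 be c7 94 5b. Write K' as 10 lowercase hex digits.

c200000000

|K| = 8 > B = 5, so first hash the key.
H(K): sum = 149+19+69+97+190+199+148+91 = 962; mod 256 = 194 → c2.
Zero-pad H(K) = c2 to 5 bytes: K' = c2 00 00 00 00.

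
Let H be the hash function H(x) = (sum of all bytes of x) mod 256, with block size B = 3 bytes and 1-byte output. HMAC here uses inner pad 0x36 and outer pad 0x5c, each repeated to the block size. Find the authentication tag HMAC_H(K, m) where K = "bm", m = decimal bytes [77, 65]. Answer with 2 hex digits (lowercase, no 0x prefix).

Key "bm" = 62 6d is 2 bytes ≤ B = 3; zero-pad to 3 bytes: K' = 62 6d 00.
K' ⊕ ipad = 54 5b 36.  K' ⊕ opad = 3e 31 5c.
Inner input = (K'⊕ipad) ∥ m = 54 5b 36 ∥ 4d 41.
Inner hash: sum = 84+91+54+77+65 = 371; mod 256 = 115 → 73.
Outer input = (K'⊕opad) ∥ inner = 3e 31 5c ∥ 73.
Outer hash (tag): sum = 62+49+92+115 = 318; mod 256 = 62 → 3e.

3e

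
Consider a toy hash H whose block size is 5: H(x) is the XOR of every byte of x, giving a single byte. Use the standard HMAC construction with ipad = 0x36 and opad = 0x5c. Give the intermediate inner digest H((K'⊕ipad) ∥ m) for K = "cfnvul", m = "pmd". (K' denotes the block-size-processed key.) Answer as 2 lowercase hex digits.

Key "cfnvul" = 63 66 6e 76 75 6c is 6 bytes > B = 5, so hash it first: H(key) = 04, then zero-pad to 5 bytes: K' = 04 00 00 00 00.
K' ⊕ ipad = 32 36 36 36 36.
Inner input = 32 36 36 36 36 ∥ 70 6d 64.
Inner hash: XOR 32⊕36⊕36⊕36⊕36⊕70⊕6d⊕64 = 4b.

4b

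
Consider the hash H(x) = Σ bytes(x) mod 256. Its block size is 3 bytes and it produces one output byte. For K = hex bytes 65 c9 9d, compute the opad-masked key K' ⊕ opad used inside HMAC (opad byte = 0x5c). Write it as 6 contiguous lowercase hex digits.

Key hex bytes 65 c9 9d is exactly B = 3 bytes: K' = 65 c9 9d.
XOR each byte with 0x5c: 65⊕5c=39, c9⊕5c=95, 9d⊕5c=c1.

3995c1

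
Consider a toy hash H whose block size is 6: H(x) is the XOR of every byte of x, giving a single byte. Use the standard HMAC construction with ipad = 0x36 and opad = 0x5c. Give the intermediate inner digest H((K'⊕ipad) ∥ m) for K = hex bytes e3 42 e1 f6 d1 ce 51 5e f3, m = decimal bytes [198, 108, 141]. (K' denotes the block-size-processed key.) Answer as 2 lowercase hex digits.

Key hex bytes e3 42 e1 f6 d1 ce 51 5e f3 is 9 bytes > B = 6, so hash it first: H(key) = 55, then zero-pad to 6 bytes: K' = 55 00 00 00 00 00.
K' ⊕ ipad = 63 36 36 36 36 36.
Inner input = 63 36 36 36 36 36 ∥ c6 6c 8d.
Inner hash: XOR 63⊕36⊕36⊕36⊕36⊕36⊕c6⊕6c⊕8d = 72.

72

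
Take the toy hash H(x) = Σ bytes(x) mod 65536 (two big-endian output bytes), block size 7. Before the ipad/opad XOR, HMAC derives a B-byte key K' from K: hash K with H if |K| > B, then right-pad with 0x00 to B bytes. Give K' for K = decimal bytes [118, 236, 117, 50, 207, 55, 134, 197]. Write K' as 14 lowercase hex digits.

|K| = 8 > B = 7, so first hash the key.
H(K): sum = 118+236+117+50+207+55+134+197 = 1114 → 04 5a.
Zero-pad H(K) = 04 5a to 7 bytes: K' = 04 5a 00 00 00 00 00.

045a0000000000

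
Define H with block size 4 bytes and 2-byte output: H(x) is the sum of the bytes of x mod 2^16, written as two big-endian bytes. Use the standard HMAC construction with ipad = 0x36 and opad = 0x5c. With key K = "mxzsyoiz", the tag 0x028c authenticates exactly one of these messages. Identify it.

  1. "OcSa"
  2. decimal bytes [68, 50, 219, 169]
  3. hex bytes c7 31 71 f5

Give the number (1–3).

1

Key "mxzsyoiz" = 6d 78 7a 73 79 6f 69 7a is 8 bytes > B = 4, so hash it first: H(key) = 03 9d, then zero-pad to 4 bytes: K' = 03 9d 00 00.
K' ⊕ ipad = 35 ab 36 36; K' ⊕ opad = 5f c1 5c 5c.
m1: inner = H(35 ab 36 36 4f 63 53 61) = 02 b2; tag = H(5f c1 5c 5c 02 b2) = 028c ← matches
m2: inner = H(35 ab 36 36 44 32 db a9) = 03 46; tag = H(5f c1 5c 5c 03 46) = 0221
m3: inner = H(35 ab 36 36 c7 31 71 f5) = 03 aa; tag = H(5f c1 5c 5c 03 aa) = 0285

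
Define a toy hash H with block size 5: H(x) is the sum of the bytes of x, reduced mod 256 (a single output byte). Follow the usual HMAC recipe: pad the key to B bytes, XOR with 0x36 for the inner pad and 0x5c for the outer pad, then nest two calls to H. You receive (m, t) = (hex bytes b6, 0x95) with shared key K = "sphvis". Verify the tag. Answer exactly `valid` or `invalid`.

Key "sphvis" = 73 70 68 76 69 73 is 6 bytes > B = 5, so hash it first: H(key) = 9d, then zero-pad to 5 bytes: K' = 9d 00 00 00 00.
K' ⊕ ipad = ab 36 36 36 36; K' ⊕ opad = c1 5c 5c 5c 5c.
Inner hash: sum = 171+54+54+54+54+182 = 569; mod 256 = 57 → 39.
Outer hash (recomputed tag): sum = 193+92+92+92+92+57 = 618; mod 256 = 106 → 6a.
Recomputed tag = 6a; claimed = 95 → mismatch.

invalid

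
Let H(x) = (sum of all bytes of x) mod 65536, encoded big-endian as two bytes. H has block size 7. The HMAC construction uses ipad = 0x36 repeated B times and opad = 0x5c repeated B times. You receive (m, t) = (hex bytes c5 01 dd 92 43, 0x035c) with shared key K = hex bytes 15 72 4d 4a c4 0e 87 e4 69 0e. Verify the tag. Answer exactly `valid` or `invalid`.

Key hex bytes 15 72 4d 4a c4 0e 87 e4 69 0e is 10 bytes > B = 7, so hash it first: H(key) = 03 d2, then zero-pad to 7 bytes: K' = 03 d2 00 00 00 00 00.
K' ⊕ ipad = 35 e4 36 36 36 36 36; K' ⊕ opad = 5f 8e 5c 5c 5c 5c 5c.
Inner hash: sum = 53+228+54+54+54+54+54+197+1+221+146+67 = 1183 → 04 9f.
Outer hash (recomputed tag): sum = 95+142+92+92+92+92+92+4+159 = 860 → 03 5c.
Recomputed tag = 035c; claimed = 035c → match.

valid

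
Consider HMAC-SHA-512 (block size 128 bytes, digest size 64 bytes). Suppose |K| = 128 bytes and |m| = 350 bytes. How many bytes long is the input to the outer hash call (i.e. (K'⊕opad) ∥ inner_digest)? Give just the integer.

192

Key is 128 ≤ 128 bytes, zero-padded: |K'| = 128.
Outer input = (K'⊕opad) ∥ H(inner) → 128 + 64 = 192 bytes.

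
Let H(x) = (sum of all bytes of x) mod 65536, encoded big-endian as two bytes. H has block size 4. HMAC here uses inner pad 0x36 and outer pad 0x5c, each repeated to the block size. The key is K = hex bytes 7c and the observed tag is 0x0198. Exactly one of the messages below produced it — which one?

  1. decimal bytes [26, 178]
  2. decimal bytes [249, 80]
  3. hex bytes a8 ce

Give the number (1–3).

3

Key hex bytes 7c is 1 byte ≤ B = 4; zero-pad to 4 bytes: K' = 7c 00 00 00.
K' ⊕ ipad = 4a 36 36 36; K' ⊕ opad = 20 5c 5c 5c.
m1: inner = H(4a 36 36 36 1a b2) = 01 b8; tag = H(20 5c 5c 5c 01 b8) = 01ed
m2: inner = H(4a 36 36 36 f9 50) = 02 35; tag = H(20 5c 5c 5c 02 35) = 016b
m3: inner = H(4a 36 36 36 a8 ce) = 02 62; tag = H(20 5c 5c 5c 02 62) = 0198 ← matches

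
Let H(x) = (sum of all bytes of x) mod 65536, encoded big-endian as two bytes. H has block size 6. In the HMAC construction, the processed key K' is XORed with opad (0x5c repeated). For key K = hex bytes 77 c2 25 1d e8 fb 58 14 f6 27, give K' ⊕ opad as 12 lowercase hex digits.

Key hex bytes 77 c2 25 1d e8 fb 58 14 f6 27 is 10 bytes > B = 6, so hash it first: H(key) = 04 e7, then zero-pad to 6 bytes: K' = 04 e7 00 00 00 00.
XOR each byte with 0x5c: 04⊕5c=58, e7⊕5c=bb, 00⊕5c=5c, 00⊕5c=5c, 00⊕5c=5c, 00⊕5c=5c.

58bb5c5c5c5c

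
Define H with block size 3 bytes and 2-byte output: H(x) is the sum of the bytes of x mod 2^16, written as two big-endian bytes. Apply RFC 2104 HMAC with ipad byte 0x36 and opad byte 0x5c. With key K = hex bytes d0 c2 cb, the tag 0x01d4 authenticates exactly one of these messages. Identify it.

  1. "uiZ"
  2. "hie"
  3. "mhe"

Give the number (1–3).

Key hex bytes d0 c2 cb is exactly B = 3 bytes: K' = d0 c2 cb.
K' ⊕ ipad = e6 f4 fd; K' ⊕ opad = 8c 9e 97.
m1: inner = H(e6 f4 fd 75 69 5a) = 04 0f; tag = H(8c 9e 97 04 0f) = 01d4 ← matches
m2: inner = H(e6 f4 fd 68 69 65) = 04 0d; tag = H(8c 9e 97 04 0d) = 01d2
m3: inner = H(e6 f4 fd 6d 68 65) = 04 11; tag = H(8c 9e 97 04 11) = 01d6

1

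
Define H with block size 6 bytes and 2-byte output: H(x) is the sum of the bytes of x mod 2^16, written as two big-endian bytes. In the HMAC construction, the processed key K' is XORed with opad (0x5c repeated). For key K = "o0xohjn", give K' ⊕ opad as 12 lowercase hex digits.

Key "o0xohjn" = 6f 30 78 6f 68 6a 6e is 7 bytes > B = 6, so hash it first: H(key) = 02 c6, then zero-pad to 6 bytes: K' = 02 c6 00 00 00 00.
XOR each byte with 0x5c: 02⊕5c=5e, c6⊕5c=9a, 00⊕5c=5c, 00⊕5c=5c, 00⊕5c=5c, 00⊕5c=5c.

5e9a5c5c5c5c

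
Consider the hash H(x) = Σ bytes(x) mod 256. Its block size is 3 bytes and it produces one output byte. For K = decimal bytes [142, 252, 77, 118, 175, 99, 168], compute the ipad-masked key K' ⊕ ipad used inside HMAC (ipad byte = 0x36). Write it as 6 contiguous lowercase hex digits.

Key decimal bytes [142, 252, 77, 118, 175, 99, 168] = 8e fc 4d 76 af 63 a8 is 7 bytes > B = 3, so hash it first: H(key) = 07, then zero-pad to 3 bytes: K' = 07 00 00.
XOR each byte with 0x36: 07⊕36=31, 00⊕36=36, 00⊕36=36.

313636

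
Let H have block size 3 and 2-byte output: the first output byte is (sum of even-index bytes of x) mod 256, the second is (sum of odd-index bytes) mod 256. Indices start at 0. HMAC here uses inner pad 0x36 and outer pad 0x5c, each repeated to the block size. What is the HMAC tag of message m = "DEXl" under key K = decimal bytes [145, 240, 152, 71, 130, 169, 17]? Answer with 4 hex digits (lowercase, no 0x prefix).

Key decimal bytes [145, 240, 152, 71, 130, 169, 17] = 91 f0 98 47 82 a9 11 is 7 bytes > B = 3, so hash it first: H(key) = bc e0, then zero-pad to 3 bytes: K' = bc e0 00.
K' ⊕ ipad = 8a d6 36.  K' ⊕ opad = e0 bc 5c.
Inner input = (K'⊕ipad) ∥ m = 8a d6 36 ∥ 44 45 58 6c.
Inner hash: even-index sum = 369 mod 256 = 113; odd-index sum = 370 mod 256 = 114 → 71 72.
Outer input = (K'⊕opad) ∥ inner = e0 bc 5c ∥ 71 72.
Outer hash (tag): even-index sum = 430 mod 256 = 174; odd-index sum = 301 mod 256 = 45 → ae 2d.

ae2d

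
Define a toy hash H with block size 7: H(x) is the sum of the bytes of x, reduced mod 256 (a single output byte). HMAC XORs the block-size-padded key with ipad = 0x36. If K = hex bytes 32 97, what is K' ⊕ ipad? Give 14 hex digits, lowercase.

Key hex bytes 32 97 is 2 bytes ≤ B = 7; zero-pad to 7 bytes: K' = 32 97 00 00 00 00 00.
XOR each byte with 0x36: 32⊕36=04, 97⊕36=a1, 00⊕36=36, 00⊕36=36, 00⊕36=36, 00⊕36=36, 00⊕36=36.

04a13636363636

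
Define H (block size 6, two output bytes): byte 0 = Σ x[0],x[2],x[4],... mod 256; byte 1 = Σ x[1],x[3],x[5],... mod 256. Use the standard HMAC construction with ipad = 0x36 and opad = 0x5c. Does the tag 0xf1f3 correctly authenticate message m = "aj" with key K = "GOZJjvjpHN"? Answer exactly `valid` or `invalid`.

invalid

Key "GOZJjvjpHN" = 47 4f 5a 4a 6a 76 6a 70 48 4e is 10 bytes > B = 6, so hash it first: H(key) = bd cd, then zero-pad to 6 bytes: K' = bd cd 00 00 00 00.
K' ⊕ ipad = 8b fb 36 36 36 36; K' ⊕ opad = e1 91 5c 5c 5c 5c.
Inner hash: even-index sum = 344 mod 256 = 88; odd-index sum = 465 mod 256 = 209 → 58 d1.
Outer hash (recomputed tag): even-index sum = 497 mod 256 = 241; odd-index sum = 538 mod 256 = 26 → f1 1a.
Recomputed tag = f11a; claimed = f1f3 → mismatch.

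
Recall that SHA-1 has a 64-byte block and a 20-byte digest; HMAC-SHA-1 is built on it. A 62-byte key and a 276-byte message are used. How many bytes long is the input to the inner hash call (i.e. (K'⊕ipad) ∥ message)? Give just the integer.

Key is 62 ≤ 64 bytes, zero-padded: |K'| = 64.
Inner input = (K'⊕ipad) ∥ m → 64 + 276 = 340 bytes.

340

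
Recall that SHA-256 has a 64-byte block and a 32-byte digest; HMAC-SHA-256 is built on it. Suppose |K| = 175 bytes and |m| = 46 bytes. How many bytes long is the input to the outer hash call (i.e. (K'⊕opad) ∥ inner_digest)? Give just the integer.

96

Key is 175 > 64 bytes, so it is hashed to 32 bytes then zero-padded to 64: |K'| = 64.
Outer input = (K'⊕opad) ∥ H(inner) → 64 + 32 = 96 bytes.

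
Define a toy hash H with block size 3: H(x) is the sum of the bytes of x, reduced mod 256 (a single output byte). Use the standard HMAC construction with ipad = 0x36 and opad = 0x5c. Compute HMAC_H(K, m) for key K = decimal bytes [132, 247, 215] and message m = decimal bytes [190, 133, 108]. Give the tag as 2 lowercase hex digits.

11

Key decimal bytes [132, 247, 215] = 84 f7 d7 is exactly B = 3 bytes: K' = 84 f7 d7.
K' ⊕ ipad = b2 c1 e1.  K' ⊕ opad = d8 ab 8b.
Inner input = (K'⊕ipad) ∥ m = b2 c1 e1 ∥ be 85 6c.
Inner hash: sum = 178+193+225+190+133+108 = 1027; mod 256 = 3 → 03.
Outer input = (K'⊕opad) ∥ inner = d8 ab 8b ∥ 03.
Outer hash (tag): sum = 216+171+139+3 = 529; mod 256 = 17 → 11.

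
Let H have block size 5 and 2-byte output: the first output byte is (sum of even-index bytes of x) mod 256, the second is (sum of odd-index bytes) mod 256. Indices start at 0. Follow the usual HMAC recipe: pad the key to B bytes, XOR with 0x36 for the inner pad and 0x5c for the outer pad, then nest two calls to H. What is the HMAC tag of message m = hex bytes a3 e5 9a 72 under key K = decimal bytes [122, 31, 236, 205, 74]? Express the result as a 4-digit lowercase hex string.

4dcd

Key decimal bytes [122, 31, 236, 205, 74] = 7a 1f ec cd 4a is exactly B = 5 bytes: K' = 7a 1f ec cd 4a.
K' ⊕ ipad = 4c 29 da fb 7c.  K' ⊕ opad = 26 43 b0 91 16.
Inner input = (K'⊕ipad) ∥ m = 4c 29 da fb 7c ∥ a3 e5 9a 72.
Inner hash: even-index sum = 761 mod 256 = 249; odd-index sum = 609 mod 256 = 97 → f9 61.
Outer input = (K'⊕opad) ∥ inner = 26 43 b0 91 16 ∥ f9 61.
Outer hash (tag): even-index sum = 333 mod 256 = 77; odd-index sum = 461 mod 256 = 205 → 4d cd.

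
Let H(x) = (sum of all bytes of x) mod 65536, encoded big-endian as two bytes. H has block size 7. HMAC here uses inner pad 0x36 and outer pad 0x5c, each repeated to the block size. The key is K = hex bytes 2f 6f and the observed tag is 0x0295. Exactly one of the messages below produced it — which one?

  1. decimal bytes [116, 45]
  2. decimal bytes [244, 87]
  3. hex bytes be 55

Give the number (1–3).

Key hex bytes 2f 6f is 2 bytes ≤ B = 7; zero-pad to 7 bytes: K' = 2f 6f 00 00 00 00 00.
K' ⊕ ipad = 19 59 36 36 36 36 36; K' ⊕ opad = 73 33 5c 5c 5c 5c 5c.
m1: inner = H(19 59 36 36 36 36 36 74 2d) = 02 21; tag = H(73 33 5c 5c 5c 5c 5c 02 21) = 0295 ← matches
m2: inner = H(19 59 36 36 36 36 36 f4 57) = 02 cb; tag = H(73 33 5c 5c 5c 5c 5c 02 cb) = 033f
m3: inner = H(19 59 36 36 36 36 36 be 55) = 02 93; tag = H(73 33 5c 5c 5c 5c 5c 02 93) = 0307

1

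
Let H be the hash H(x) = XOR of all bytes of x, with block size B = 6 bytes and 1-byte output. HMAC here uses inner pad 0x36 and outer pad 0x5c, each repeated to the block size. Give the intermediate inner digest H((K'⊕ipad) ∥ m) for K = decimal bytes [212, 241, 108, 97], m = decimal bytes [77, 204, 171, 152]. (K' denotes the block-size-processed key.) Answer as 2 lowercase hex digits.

Key decimal bytes [212, 241, 108, 97] = d4 f1 6c 61 is 4 bytes ≤ B = 6; zero-pad to 6 bytes: K' = d4 f1 6c 61 00 00.
K' ⊕ ipad = e2 c7 5a 57 36 36.
Inner input = e2 c7 5a 57 36 36 ∥ 4d cc ab 98.
Inner hash: XOR e2⊕c7⊕5a⊕57⊕36⊕36⊕4d⊕cc⊕ab⊕98 = 9a.

9a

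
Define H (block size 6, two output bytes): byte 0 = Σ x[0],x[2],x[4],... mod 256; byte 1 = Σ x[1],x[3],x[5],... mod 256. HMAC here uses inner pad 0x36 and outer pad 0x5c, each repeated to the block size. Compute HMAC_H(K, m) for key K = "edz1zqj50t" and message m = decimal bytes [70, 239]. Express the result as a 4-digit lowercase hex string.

de9f

Key "edz1zqj50t" = 65 64 7a 31 7a 71 6a 35 30 74 is 10 bytes > B = 6, so hash it first: H(key) = f3 af, then zero-pad to 6 bytes: K' = f3 af 00 00 00 00.
K' ⊕ ipad = c5 99 36 36 36 36.  K' ⊕ opad = af f3 5c 5c 5c 5c.
Inner input = (K'⊕ipad) ∥ m = c5 99 36 36 36 36 ∥ 46 ef.
Inner hash: even-index sum = 375 mod 256 = 119; odd-index sum = 500 mod 256 = 244 → 77 f4.
Outer input = (K'⊕opad) ∥ inner = af f3 5c 5c 5c 5c ∥ 77 f4.
Outer hash (tag): even-index sum = 478 mod 256 = 222; odd-index sum = 671 mod 256 = 159 → de 9f.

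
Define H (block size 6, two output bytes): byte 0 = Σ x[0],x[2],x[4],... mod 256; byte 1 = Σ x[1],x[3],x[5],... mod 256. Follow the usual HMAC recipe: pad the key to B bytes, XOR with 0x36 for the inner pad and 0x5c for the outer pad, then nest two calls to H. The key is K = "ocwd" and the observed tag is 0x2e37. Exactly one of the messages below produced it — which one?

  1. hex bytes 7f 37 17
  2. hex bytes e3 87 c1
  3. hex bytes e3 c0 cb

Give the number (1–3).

Key "ocwd" = 6f 63 77 64 is 4 bytes ≤ B = 6; zero-pad to 6 bytes: K' = 6f 63 77 64 00 00.
K' ⊕ ipad = 59 55 41 52 36 36; K' ⊕ opad = 33 3f 2b 38 5c 5c.
m1: inner = H(59 55 41 52 36 36 7f 37 17) = 66 14; tag = H(33 3f 2b 38 5c 5c 66 14) = 20e7
m2: inner = H(59 55 41 52 36 36 e3 87 c1) = 74 64; tag = H(33 3f 2b 38 5c 5c 74 64) = 2e37 ← matches
m3: inner = H(59 55 41 52 36 36 e3 c0 cb) = 7e 9d; tag = H(33 3f 2b 38 5c 5c 7e 9d) = 3870

2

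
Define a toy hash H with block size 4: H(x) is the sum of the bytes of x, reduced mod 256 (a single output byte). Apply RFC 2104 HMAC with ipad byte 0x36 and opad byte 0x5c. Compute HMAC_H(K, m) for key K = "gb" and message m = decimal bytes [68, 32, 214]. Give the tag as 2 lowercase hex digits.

Key "gb" = 67 62 is 2 bytes ≤ B = 4; zero-pad to 4 bytes: K' = 67 62 00 00.
K' ⊕ ipad = 51 54 36 36.  K' ⊕ opad = 3b 3e 5c 5c.
Inner input = (K'⊕ipad) ∥ m = 51 54 36 36 ∥ 44 20 d6.
Inner hash: sum = 81+84+54+54+68+32+214 = 587; mod 256 = 75 → 4b.
Outer input = (K'⊕opad) ∥ inner = 3b 3e 5c 5c ∥ 4b.
Outer hash (tag): sum = 59+62+92+92+75 = 380; mod 256 = 124 → 7c.

7c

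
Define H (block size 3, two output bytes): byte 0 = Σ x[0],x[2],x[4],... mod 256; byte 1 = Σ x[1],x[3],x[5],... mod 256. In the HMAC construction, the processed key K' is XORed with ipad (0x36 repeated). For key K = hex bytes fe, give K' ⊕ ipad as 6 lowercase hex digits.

Key hex bytes fe is 1 byte ≤ B = 3; zero-pad to 3 bytes: K' = fe 00 00.
XOR each byte with 0x36: fe⊕36=c8, 00⊕36=36, 00⊕36=36.

c83636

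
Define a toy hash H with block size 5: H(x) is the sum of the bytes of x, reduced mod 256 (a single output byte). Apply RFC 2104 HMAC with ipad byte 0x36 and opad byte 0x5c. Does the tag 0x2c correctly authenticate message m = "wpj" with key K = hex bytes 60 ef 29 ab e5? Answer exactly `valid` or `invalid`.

Key hex bytes 60 ef 29 ab e5 is exactly B = 5 bytes: K' = 60 ef 29 ab e5.
K' ⊕ ipad = 56 d9 1f 9d d3; K' ⊕ opad = 3c b3 75 f7 b9.
Inner hash: sum = 86+217+31+157+211+119+112+106 = 1039; mod 256 = 15 → 0f.
Outer hash (recomputed tag): sum = 60+179+117+247+185+15 = 803; mod 256 = 35 → 23.
Recomputed tag = 23; claimed = 2c → mismatch.

invalid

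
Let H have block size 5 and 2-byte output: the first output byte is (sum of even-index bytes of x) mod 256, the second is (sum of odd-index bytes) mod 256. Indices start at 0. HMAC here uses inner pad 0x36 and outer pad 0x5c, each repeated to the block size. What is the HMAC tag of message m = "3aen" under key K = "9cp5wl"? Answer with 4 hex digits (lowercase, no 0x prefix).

3405

Key "9cp5wl" = 39 63 70 35 77 6c is 6 bytes > B = 5, so hash it first: H(key) = 20 04, then zero-pad to 5 bytes: K' = 20 04 00 00 00.
K' ⊕ ipad = 16 32 36 36 36.  K' ⊕ opad = 7c 58 5c 5c 5c.
Inner input = (K'⊕ipad) ∥ m = 16 32 36 36 36 ∥ 33 61 65 6e.
Inner hash: even-index sum = 337 mod 256 = 81; odd-index sum = 256 mod 256 = 0 → 51 00.
Outer input = (K'⊕opad) ∥ inner = 7c 58 5c 5c 5c ∥ 51 00.
Outer hash (tag): even-index sum = 308 mod 256 = 52; odd-index sum = 261 mod 256 = 5 → 34 05.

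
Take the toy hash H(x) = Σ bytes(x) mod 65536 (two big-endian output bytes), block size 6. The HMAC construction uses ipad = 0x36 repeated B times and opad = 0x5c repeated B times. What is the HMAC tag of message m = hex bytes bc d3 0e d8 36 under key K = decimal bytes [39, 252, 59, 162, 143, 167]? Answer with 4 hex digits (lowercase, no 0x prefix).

Key decimal bytes [39, 252, 59, 162, 143, 167] = 27 fc 3b a2 8f a7 is exactly B = 6 bytes: K' = 27 fc 3b a2 8f a7.
K' ⊕ ipad = 11 ca 0d 94 b9 91.  K' ⊕ opad = 7b a0 67 fe d3 fb.
Inner input = (K'⊕ipad) ∥ m = 11 ca 0d 94 b9 91 ∥ bc d3 0e d8 36.
Inner hash: sum = 17+202+13+148+185+145+188+211+14+216+54 = 1393 → 05 71.
Outer input = (K'⊕opad) ∥ inner = 7b a0 67 fe d3 fb ∥ 05 71.
Outer hash (tag): sum = 123+160+103+254+211+251+5+113 = 1220 → 04 c4.

04c4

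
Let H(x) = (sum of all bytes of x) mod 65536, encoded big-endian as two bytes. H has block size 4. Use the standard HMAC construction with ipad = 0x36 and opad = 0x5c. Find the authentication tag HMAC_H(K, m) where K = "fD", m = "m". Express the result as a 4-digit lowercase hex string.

Key "fD" = 66 44 is 2 bytes ≤ B = 4; zero-pad to 4 bytes: K' = 66 44 00 00.
K' ⊕ ipad = 50 72 36 36.  K' ⊕ opad = 3a 18 5c 5c.
Inner input = (K'⊕ipad) ∥ m = 50 72 36 36 ∥ 6d.
Inner hash: sum = 80+114+54+54+109 = 411 → 01 9b.
Outer input = (K'⊕opad) ∥ inner = 3a 18 5c 5c ∥ 01 9b.
Outer hash (tag): sum = 58+24+92+92+1+155 = 422 → 01 a6.

01a6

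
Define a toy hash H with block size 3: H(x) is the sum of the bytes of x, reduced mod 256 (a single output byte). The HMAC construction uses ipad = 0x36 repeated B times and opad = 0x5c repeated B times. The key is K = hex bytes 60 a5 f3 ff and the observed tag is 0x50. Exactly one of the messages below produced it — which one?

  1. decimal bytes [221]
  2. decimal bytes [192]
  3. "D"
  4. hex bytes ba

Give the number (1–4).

Key hex bytes 60 a5 f3 ff is 4 bytes > B = 3, so hash it first: H(key) = f7, then zero-pad to 3 bytes: K' = f7 00 00.
K' ⊕ ipad = c1 36 36; K' ⊕ opad = ab 5c 5c.
m1: inner = H(c1 36 36 dd) = 0a; tag = H(ab 5c 5c 0a) = 6d
m2: inner = H(c1 36 36 c0) = ed; tag = H(ab 5c 5c ed) = 50 ← matches
m3: inner = H(c1 36 36 44) = 71; tag = H(ab 5c 5c 71) = d4
m4: inner = H(c1 36 36 ba) = e7; tag = H(ab 5c 5c e7) = 4a

2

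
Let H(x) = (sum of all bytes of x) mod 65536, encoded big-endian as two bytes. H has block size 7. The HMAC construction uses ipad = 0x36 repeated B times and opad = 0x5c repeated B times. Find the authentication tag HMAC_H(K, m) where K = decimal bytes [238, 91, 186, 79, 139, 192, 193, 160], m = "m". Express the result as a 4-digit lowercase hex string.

033d

Key decimal bytes [238, 91, 186, 79, 139, 192, 193, 160] = ee 5b ba 4f 8b c0 c1 a0 is 8 bytes > B = 7, so hash it first: H(key) = 04 fe, then zero-pad to 7 bytes: K' = 04 fe 00 00 00 00 00.
K' ⊕ ipad = 32 c8 36 36 36 36 36.  K' ⊕ opad = 58 a2 5c 5c 5c 5c 5c.
Inner input = (K'⊕ipad) ∥ m = 32 c8 36 36 36 36 36 ∥ 6d.
Inner hash: sum = 50+200+54+54+54+54+54+109 = 629 → 02 75.
Outer input = (K'⊕opad) ∥ inner = 58 a2 5c 5c 5c 5c 5c ∥ 02 75.
Outer hash (tag): sum = 88+162+92+92+92+92+92+2+117 = 829 → 03 3d.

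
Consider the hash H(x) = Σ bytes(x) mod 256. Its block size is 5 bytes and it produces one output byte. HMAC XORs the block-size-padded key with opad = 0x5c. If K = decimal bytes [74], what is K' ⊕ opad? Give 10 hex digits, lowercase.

Key decimal bytes [74] = 4a is 1 byte ≤ B = 5; zero-pad to 5 bytes: K' = 4a 00 00 00 00.
XOR each byte with 0x5c: 4a⊕5c=16, 00⊕5c=5c, 00⊕5c=5c, 00⊕5c=5c, 00⊕5c=5c.

165c5c5c5c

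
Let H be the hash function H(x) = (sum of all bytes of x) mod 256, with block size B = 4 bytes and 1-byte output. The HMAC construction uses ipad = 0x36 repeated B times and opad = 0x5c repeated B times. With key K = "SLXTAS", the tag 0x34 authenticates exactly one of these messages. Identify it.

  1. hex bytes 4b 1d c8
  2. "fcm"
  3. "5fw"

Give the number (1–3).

3

Key "SLXTAS" = 53 4c 58 54 41 53 is 6 bytes > B = 4, so hash it first: H(key) = df, then zero-pad to 4 bytes: K' = df 00 00 00.
K' ⊕ ipad = e9 36 36 36; K' ⊕ opad = 83 5c 5c 5c.
m1: inner = H(e9 36 36 36 4b 1d c8) = bb; tag = H(83 5c 5c 5c bb) = 52
m2: inner = H(e9 36 36 36 66 63 6d) = c1; tag = H(83 5c 5c 5c c1) = 58
m3: inner = H(e9 36 36 36 35 66 77) = 9d; tag = H(83 5c 5c 5c 9d) = 34 ← matches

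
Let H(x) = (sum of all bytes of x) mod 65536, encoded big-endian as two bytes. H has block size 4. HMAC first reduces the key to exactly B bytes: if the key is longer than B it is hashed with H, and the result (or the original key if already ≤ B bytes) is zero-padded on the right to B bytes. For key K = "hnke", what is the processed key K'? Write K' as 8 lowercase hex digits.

686e6b65

Key "hnke" = 68 6e 6b 65 is exactly B = 4 bytes: K' = 68 6e 6b 65.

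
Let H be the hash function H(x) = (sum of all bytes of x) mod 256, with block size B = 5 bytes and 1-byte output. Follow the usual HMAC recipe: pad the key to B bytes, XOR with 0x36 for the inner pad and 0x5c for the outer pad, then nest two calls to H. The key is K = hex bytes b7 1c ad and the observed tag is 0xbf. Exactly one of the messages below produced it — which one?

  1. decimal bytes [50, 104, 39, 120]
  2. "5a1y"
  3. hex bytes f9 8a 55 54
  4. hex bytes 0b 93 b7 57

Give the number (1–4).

1

Key hex bytes b7 1c ad is 3 bytes ≤ B = 5; zero-pad to 5 bytes: K' = b7 1c ad 00 00.
K' ⊕ ipad = 81 2a 9b 36 36; K' ⊕ opad = eb 40 f1 5c 5c.
m1: inner = H(81 2a 9b 36 36 32 68 27 78) = eb; tag = H(eb 40 f1 5c 5c eb) = bf ← matches
m2: inner = H(81 2a 9b 36 36 35 61 31 79) = f2; tag = H(eb 40 f1 5c 5c f2) = c6
m3: inner = H(81 2a 9b 36 36 f9 8a 55 54) = de; tag = H(eb 40 f1 5c 5c de) = b2
m4: inner = H(81 2a 9b 36 36 0b 93 b7 57) = 5e; tag = H(eb 40 f1 5c 5c 5e) = 32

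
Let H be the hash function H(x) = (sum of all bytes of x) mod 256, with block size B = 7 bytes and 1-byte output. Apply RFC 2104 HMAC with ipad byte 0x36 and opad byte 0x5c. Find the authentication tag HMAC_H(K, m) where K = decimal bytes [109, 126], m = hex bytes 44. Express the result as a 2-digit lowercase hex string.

Key decimal bytes [109, 126] = 6d 7e is 2 bytes ≤ B = 7; zero-pad to 7 bytes: K' = 6d 7e 00 00 00 00 00.
K' ⊕ ipad = 5b 48 36 36 36 36 36.  K' ⊕ opad = 31 22 5c 5c 5c 5c 5c.
Inner input = (K'⊕ipad) ∥ m = 5b 48 36 36 36 36 36 ∥ 44.
Inner hash: sum = 91+72+54+54+54+54+54+68 = 501; mod 256 = 245 → f5.
Outer input = (K'⊕opad) ∥ inner = 31 22 5c 5c 5c 5c 5c ∥ f5.
Outer hash (tag): sum = 49+34+92+92+92+92+92+245 = 788; mod 256 = 20 → 14.

14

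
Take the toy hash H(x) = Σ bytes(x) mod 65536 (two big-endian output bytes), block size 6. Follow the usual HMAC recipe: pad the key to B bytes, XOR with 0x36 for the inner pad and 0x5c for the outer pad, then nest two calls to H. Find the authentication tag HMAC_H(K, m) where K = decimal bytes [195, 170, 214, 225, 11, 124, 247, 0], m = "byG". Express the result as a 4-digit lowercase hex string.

Key decimal bytes [195, 170, 214, 225, 11, 124, 247, 0] = c3 aa d6 e1 0b 7c f7 00 is 8 bytes > B = 6, so hash it first: H(key) = 04 a2, then zero-pad to 6 bytes: K' = 04 a2 00 00 00 00.
K' ⊕ ipad = 32 94 36 36 36 36.  K' ⊕ opad = 58 fe 5c 5c 5c 5c.
Inner input = (K'⊕ipad) ∥ m = 32 94 36 36 36 36 ∥ 62 79 47.
Inner hash: sum = 50+148+54+54+54+54+98+121+71 = 704 → 02 c0.
Outer input = (K'⊕opad) ∥ inner = 58 fe 5c 5c 5c 5c ∥ 02 c0.
Outer hash (tag): sum = 88+254+92+92+92+92+2+192 = 904 → 03 88.

0388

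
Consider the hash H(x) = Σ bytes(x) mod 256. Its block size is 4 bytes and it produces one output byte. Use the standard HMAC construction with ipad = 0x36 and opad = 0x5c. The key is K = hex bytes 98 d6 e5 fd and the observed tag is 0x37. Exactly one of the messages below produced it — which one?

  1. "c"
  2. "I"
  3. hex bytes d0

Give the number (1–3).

Key hex bytes 98 d6 e5 fd is exactly B = 4 bytes: K' = 98 d6 e5 fd.
K' ⊕ ipad = ae e0 d3 cb; K' ⊕ opad = c4 8a b9 a1.
m1: inner = H(ae e0 d3 cb 63) = 8f; tag = H(c4 8a b9 a1 8f) = 37 ← matches
m2: inner = H(ae e0 d3 cb 49) = 75; tag = H(c4 8a b9 a1 75) = 1d
m3: inner = H(ae e0 d3 cb d0) = fc; tag = H(c4 8a b9 a1 fc) = a4

1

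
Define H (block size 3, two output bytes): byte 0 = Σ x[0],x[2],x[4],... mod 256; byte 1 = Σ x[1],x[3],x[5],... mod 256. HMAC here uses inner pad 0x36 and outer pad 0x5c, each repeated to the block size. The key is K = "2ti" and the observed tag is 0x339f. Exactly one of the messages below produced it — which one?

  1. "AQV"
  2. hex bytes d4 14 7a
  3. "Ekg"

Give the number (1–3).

Key "2ti" = 32 74 69 is exactly B = 3 bytes: K' = 32 74 69.
K' ⊕ ipad = 04 42 5f; K' ⊕ opad = 6e 28 35.
m1: inner = H(04 42 5f 41 51 56) = b4 d9; tag = H(6e 28 35 b4 d9) = 7cdc
m2: inner = H(04 42 5f d4 14 7a) = 77 90; tag = H(6e 28 35 77 90) = 339f ← matches
m3: inner = H(04 42 5f 45 6b 67) = ce ee; tag = H(6e 28 35 ce ee) = 91f6

2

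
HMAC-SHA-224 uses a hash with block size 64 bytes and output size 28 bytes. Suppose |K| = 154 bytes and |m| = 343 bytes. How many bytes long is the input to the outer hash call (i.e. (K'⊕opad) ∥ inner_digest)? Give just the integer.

Key is 154 > 64 bytes, so it is hashed to 28 bytes then zero-padded to 64: |K'| = 64.
Outer input = (K'⊕opad) ∥ H(inner) → 64 + 28 = 92 bytes.

92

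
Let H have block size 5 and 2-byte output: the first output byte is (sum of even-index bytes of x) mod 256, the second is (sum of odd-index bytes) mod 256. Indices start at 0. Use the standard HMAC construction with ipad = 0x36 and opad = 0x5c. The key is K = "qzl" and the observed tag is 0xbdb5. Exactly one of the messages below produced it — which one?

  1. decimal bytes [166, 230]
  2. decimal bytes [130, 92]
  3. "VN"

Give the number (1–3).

Key "qzl" = 71 7a 6c is 3 bytes ≤ B = 5; zero-pad to 5 bytes: K' = 71 7a 6c 00 00.
K' ⊕ ipad = 47 4c 5a 36 36; K' ⊕ opad = 2d 26 30 5c 5c.
m1: inner = H(47 4c 5a 36 36 a6 e6) = bd 28; tag = H(2d 26 30 5c 5c bd 28) = e13f
m2: inner = H(47 4c 5a 36 36 82 5c) = 33 04; tag = H(2d 26 30 5c 5c 33 04) = bdb5 ← matches
m3: inner = H(47 4c 5a 36 36 56 4e) = 25 d8; tag = H(2d 26 30 5c 5c 25 d8) = 91a7

2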